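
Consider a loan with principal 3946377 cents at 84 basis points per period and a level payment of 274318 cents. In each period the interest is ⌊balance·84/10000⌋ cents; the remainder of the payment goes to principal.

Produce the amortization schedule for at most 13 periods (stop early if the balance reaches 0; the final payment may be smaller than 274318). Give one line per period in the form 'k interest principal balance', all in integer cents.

1 33149 241169 3705208
2 31123 243195 3462013
3 29080 245238 3216775
4 27020 247298 2969477
5 24943 249375 2720102
6 22848 251470 2468632
7 20736 253582 2215050
8 18606 255712 1959338
9 16458 257860 1701478
10 14292 260026 1441452
11 12108 262210 1179242
12 9905 264413 914829
13 7684 266634 648195

1. interest=⌊3946377·84/10000⌋=33149; principal=274318-33149=241169; balance=3946377-241169=3705208
2. interest=⌊3705208·84/10000⌋=31123; principal=274318-31123=243195; balance=3705208-243195=3462013
3. interest=⌊3462013·84/10000⌋=29080; principal=274318-29080=245238; balance=3462013-245238=3216775
4. interest=⌊3216775·84/10000⌋=27020; principal=274318-27020=247298; balance=3216775-247298=2969477
5. interest=⌊2969477·84/10000⌋=24943; principal=274318-24943=249375; balance=2969477-249375=2720102
6. interest=⌊2720102·84/10000⌋=22848; principal=274318-22848=251470; balance=2720102-251470=2468632
7. interest=⌊2468632·84/10000⌋=20736; principal=274318-20736=253582; balance=2468632-253582=2215050
8. interest=⌊2215050·84/10000⌋=18606; principal=274318-18606=255712; balance=2215050-255712=1959338
9. interest=⌊1959338·84/10000⌋=16458; principal=274318-16458=257860; balance=1959338-257860=1701478
10. interest=⌊1701478·84/10000⌋=14292; principal=274318-14292=260026; balance=1701478-260026=1441452
11. interest=⌊1441452·84/10000⌋=12108; principal=274318-12108=262210; balance=1441452-262210=1179242
12. interest=⌊1179242·84/10000⌋=9905; principal=274318-9905=264413; balance=1179242-264413=914829
13. interest=⌊914829·84/10000⌋=7684; principal=274318-7684=266634; balance=914829-266634=648195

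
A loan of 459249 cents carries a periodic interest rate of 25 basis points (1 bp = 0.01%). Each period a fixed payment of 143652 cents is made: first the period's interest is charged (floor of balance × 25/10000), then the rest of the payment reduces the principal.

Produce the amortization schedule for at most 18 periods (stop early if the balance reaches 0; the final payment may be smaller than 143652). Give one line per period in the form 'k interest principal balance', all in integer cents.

1 1148 142504 316745
2 791 142861 173884
3 434 143218 30666
4 76 30666 0

1. interest=⌊459249·25/10000⌋=1148; principal=143652-1148=142504; balance=459249-142504=316745
2. interest=⌊316745·25/10000⌋=791; principal=143652-791=142861; balance=316745-142861=173884
3. interest=⌊173884·25/10000⌋=434; principal=143652-434=143218; balance=173884-143218=30666
4. interest=⌊30666·25/10000⌋=76; principal=min(143652-76,30666)=30666; balance=30666-30666=0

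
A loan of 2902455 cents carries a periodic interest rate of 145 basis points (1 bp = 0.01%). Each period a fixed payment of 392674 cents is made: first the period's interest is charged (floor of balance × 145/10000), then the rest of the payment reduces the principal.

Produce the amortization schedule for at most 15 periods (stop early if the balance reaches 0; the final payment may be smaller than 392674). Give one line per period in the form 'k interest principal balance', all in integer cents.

1 42085 350589 2551866
2 37002 355672 2196194
3 31844 360830 1835364
4 26612 366062 1469302
5 21304 371370 1097932
6 15920 376754 721178
7 10457 382217 338961
8 4914 338961 0

1. interest=⌊2902455·145/10000⌋=42085; principal=392674-42085=350589; balance=2902455-350589=2551866
2. interest=⌊2551866·145/10000⌋=37002; principal=392674-37002=355672; balance=2551866-355672=2196194
3. interest=⌊2196194·145/10000⌋=31844; principal=392674-31844=360830; balance=2196194-360830=1835364
4. interest=⌊1835364·145/10000⌋=26612; principal=392674-26612=366062; balance=1835364-366062=1469302
5. interest=⌊1469302·145/10000⌋=21304; principal=392674-21304=371370; balance=1469302-371370=1097932
6. interest=⌊1097932·145/10000⌋=15920; principal=392674-15920=376754; balance=1097932-376754=721178
7. interest=⌊721178·145/10000⌋=10457; principal=392674-10457=382217; balance=721178-382217=338961
8. interest=⌊338961·145/10000⌋=4914; principal=min(392674-4914,338961)=338961; balance=338961-338961=0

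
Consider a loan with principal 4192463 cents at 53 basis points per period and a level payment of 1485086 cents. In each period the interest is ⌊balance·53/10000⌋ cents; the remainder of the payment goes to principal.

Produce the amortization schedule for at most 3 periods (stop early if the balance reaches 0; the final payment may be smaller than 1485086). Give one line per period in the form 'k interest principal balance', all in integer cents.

1 22220 1462866 2729597
2 14466 1470620 1258977
3 6672 1258977 0

1. interest=⌊4192463·53/10000⌋=22220; principal=1485086-22220=1462866; balance=4192463-1462866=2729597
2. interest=⌊2729597·53/10000⌋=14466; principal=1485086-14466=1470620; balance=2729597-1470620=1258977
3. interest=⌊1258977·53/10000⌋=6672; principal=min(1485086-6672,1258977)=1258977; balance=1258977-1258977=0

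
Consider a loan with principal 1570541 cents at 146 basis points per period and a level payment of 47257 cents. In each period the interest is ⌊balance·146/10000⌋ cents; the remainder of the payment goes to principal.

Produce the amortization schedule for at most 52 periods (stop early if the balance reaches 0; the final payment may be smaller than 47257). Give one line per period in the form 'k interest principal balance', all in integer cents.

1. interest=⌊1570541·146/10000⌋=22929; principal=47257-22929=24328; balance=1570541-24328=1546213
2. interest=⌊1546213·146/10000⌋=22574; principal=47257-22574=24683; balance=1546213-24683=1521530
3. interest=⌊1521530·146/10000⌋=22214; principal=47257-22214=25043; balance=1521530-25043=1496487
4. interest=⌊1496487·146/10000⌋=21848; principal=47257-21848=25409; balance=1496487-25409=1471078
5. interest=⌊1471078·146/10000⌋=21477; principal=47257-21477=25780; balance=1471078-25780=1445298
6. interest=⌊1445298·146/10000⌋=21101; principal=47257-21101=26156; balance=1445298-26156=1419142
7. interest=⌊1419142·146/10000⌋=20719; principal=47257-20719=26538; balance=1419142-26538=1392604
8. interest=⌊1392604·146/10000⌋=20332; principal=47257-20332=26925; balance=1392604-26925=1365679
9. interest=⌊1365679·146/10000⌋=19938; principal=47257-19938=27319; balance=1365679-27319=1338360
10. interest=⌊1338360·146/10000⌋=19540; principal=47257-19540=27717; balance=1338360-27717=1310643
11. interest=⌊1310643·146/10000⌋=19135; principal=47257-19135=28122; balance=1310643-28122=1282521
12. interest=⌊1282521·146/10000⌋=18724; principal=47257-18724=28533; balance=1282521-28533=1253988
13. interest=⌊1253988·146/10000⌋=18308; principal=47257-18308=28949; balance=1253988-28949=1225039
14. interest=⌊1225039·146/10000⌋=17885; principal=47257-17885=29372; balance=1225039-29372=1195667
15. interest=⌊1195667·146/10000⌋=17456; principal=47257-17456=29801; balance=1195667-29801=1165866
16. interest=⌊1165866·146/10000⌋=17021; principal=47257-17021=30236; balance=1165866-30236=1135630
17. interest=⌊1135630·146/10000⌋=16580; principal=47257-16580=30677; balance=1135630-30677=1104953
18. interest=⌊1104953·146/10000⌋=16132; principal=47257-16132=31125; balance=1104953-31125=1073828
19. interest=⌊1073828·146/10000⌋=15677; principal=47257-15677=31580; balance=1073828-31580=1042248
20. interest=⌊1042248·146/10000⌋=15216; principal=47257-15216=32041; balance=1042248-32041=1010207
21. interest=⌊1010207·146/10000⌋=14749; principal=47257-14749=32508; balance=1010207-32508=977699
22. interest=⌊977699·146/10000⌋=14274; principal=47257-14274=32983; balance=977699-32983=944716
23. interest=⌊944716·146/10000⌋=13792; principal=47257-13792=33465; balance=944716-33465=911251
24. interest=⌊911251·146/10000⌋=13304; principal=47257-13304=33953; balance=911251-33953=877298
25. interest=⌊877298·146/10000⌋=12808; principal=47257-12808=34449; balance=877298-34449=842849
26. interest=⌊842849·146/10000⌋=12305; principal=47257-12305=34952; balance=842849-34952=807897
27. interest=⌊807897·146/10000⌋=11795; principal=47257-11795=35462; balance=807897-35462=772435
28. interest=⌊772435·146/10000⌋=11277; principal=47257-11277=35980; balance=772435-35980=736455
29. interest=⌊736455·146/10000⌋=10752; principal=47257-10752=36505; balance=736455-36505=699950
30. interest=⌊699950·146/10000⌋=10219; principal=47257-10219=37038; balance=699950-37038=662912
31. interest=⌊662912·146/10000⌋=9678; principal=47257-9678=37579; balance=662912-37579=625333
32. interest=⌊625333·146/10000⌋=9129; principal=47257-9129=38128; balance=625333-38128=587205
33. interest=⌊587205·146/10000⌋=8573; principal=47257-8573=38684; balance=587205-38684=548521
34. interest=⌊548521·146/10000⌋=8008; principal=47257-8008=39249; balance=548521-39249=509272
35. interest=⌊509272·146/10000⌋=7435; principal=47257-7435=39822; balance=509272-39822=469450
36. interest=⌊469450·146/10000⌋=6853; principal=47257-6853=40404; balance=469450-40404=429046
37. interest=⌊429046·146/10000⌋=6264; principal=47257-6264=40993; balance=429046-40993=388053
38. interest=⌊388053·146/10000⌋=5665; principal=47257-5665=41592; balance=388053-41592=346461
39. interest=⌊346461·146/10000⌋=5058; principal=47257-5058=42199; balance=346461-42199=304262
40. interest=⌊304262·146/10000⌋=4442; principal=47257-4442=42815; balance=304262-42815=261447
41. interest=⌊261447·146/10000⌋=3817; principal=47257-3817=43440; balance=261447-43440=218007
42. interest=⌊218007·146/10000⌋=3182; principal=47257-3182=44075; balance=218007-44075=173932
43. interest=⌊173932·146/10000⌋=2539; principal=47257-2539=44718; balance=173932-44718=129214
44. interest=⌊129214·146/10000⌋=1886; principal=47257-1886=45371; balance=129214-45371=83843
45. interest=⌊83843·146/10000⌋=1224; principal=47257-1224=46033; balance=83843-46033=37810
46. interest=⌊37810·146/10000⌋=552; principal=min(47257-552,37810)=37810; balance=37810-37810=0

1 22929 24328 1546213
2 22574 24683 1521530
3 22214 25043 1496487
4 21848 25409 1471078
5 21477 25780 1445298
6 21101 26156 1419142
7 20719 26538 1392604
8 20332 26925 1365679
9 19938 27319 1338360
10 19540 27717 1310643
11 19135 28122 1282521
12 18724 28533 1253988
13 18308 28949 1225039
14 17885 29372 1195667
15 17456 29801 1165866
16 17021 30236 1135630
17 16580 30677 1104953
18 16132 31125 1073828
19 15677 31580 1042248
20 15216 32041 1010207
21 14749 32508 977699
22 14274 32983 944716
23 13792 33465 911251
24 13304 33953 877298
25 12808 34449 842849
26 12305 34952 807897
27 11795 35462 772435
28 11277 35980 736455
29 10752 36505 699950
30 10219 37038 662912
31 9678 37579 625333
32 9129 38128 587205
33 8573 38684 548521
34 8008 39249 509272
35 7435 39822 469450
36 6853 40404 429046
37 6264 40993 388053
38 5665 41592 346461
39 5058 42199 304262
40 4442 42815 261447
41 3817 43440 218007
42 3182 44075 173932
43 2539 44718 129214
44 1886 45371 83843
45 1224 46033 37810
46 552 37810 0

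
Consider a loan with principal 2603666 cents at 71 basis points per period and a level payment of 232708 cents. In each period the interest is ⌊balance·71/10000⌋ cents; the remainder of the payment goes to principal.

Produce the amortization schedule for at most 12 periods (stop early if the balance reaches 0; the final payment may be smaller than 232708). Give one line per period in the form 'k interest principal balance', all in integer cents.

1 18486 214222 2389444
2 16965 215743 2173701
3 15433 217275 1956426
4 13890 218818 1737608
5 12337 220371 1517237
6 10772 221936 1295301
7 9196 223512 1071789
8 7609 225099 846690
9 6011 226697 619993
10 4401 228307 391686
11 2780 229928 161758
12 1148 161758 0

1. interest=⌊2603666·71/10000⌋=18486; principal=232708-18486=214222; balance=2603666-214222=2389444
2. interest=⌊2389444·71/10000⌋=16965; principal=232708-16965=215743; balance=2389444-215743=2173701
3. interest=⌊2173701·71/10000⌋=15433; principal=232708-15433=217275; balance=2173701-217275=1956426
4. interest=⌊1956426·71/10000⌋=13890; principal=232708-13890=218818; balance=1956426-218818=1737608
5. interest=⌊1737608·71/10000⌋=12337; principal=232708-12337=220371; balance=1737608-220371=1517237
6. interest=⌊1517237·71/10000⌋=10772; principal=232708-10772=221936; balance=1517237-221936=1295301
7. interest=⌊1295301·71/10000⌋=9196; principal=232708-9196=223512; balance=1295301-223512=1071789
8. interest=⌊1071789·71/10000⌋=7609; principal=232708-7609=225099; balance=1071789-225099=846690
9. interest=⌊846690·71/10000⌋=6011; principal=232708-6011=226697; balance=846690-226697=619993
10. interest=⌊619993·71/10000⌋=4401; principal=232708-4401=228307; balance=619993-228307=391686
11. interest=⌊391686·71/10000⌋=2780; principal=232708-2780=229928; balance=391686-229928=161758
12. interest=⌊161758·71/10000⌋=1148; principal=min(232708-1148,161758)=161758; balance=161758-161758=0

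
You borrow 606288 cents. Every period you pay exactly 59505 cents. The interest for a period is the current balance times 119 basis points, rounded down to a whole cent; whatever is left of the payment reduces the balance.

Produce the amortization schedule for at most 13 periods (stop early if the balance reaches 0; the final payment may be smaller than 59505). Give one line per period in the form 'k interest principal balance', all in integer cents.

1 7214 52291 553997
2 6592 52913 501084
3 5962 53543 447541
4 5325 54180 393361
5 4680 54825 338536
6 4028 55477 283059
7 3368 56137 226922
8 2700 56805 170117
9 2024 57481 112636
10 1340 58165 54471
11 648 54471 0

1. interest=⌊606288·119/10000⌋=7214; principal=59505-7214=52291; balance=606288-52291=553997
2. interest=⌊553997·119/10000⌋=6592; principal=59505-6592=52913; balance=553997-52913=501084
3. interest=⌊501084·119/10000⌋=5962; principal=59505-5962=53543; balance=501084-53543=447541
4. interest=⌊447541·119/10000⌋=5325; principal=59505-5325=54180; balance=447541-54180=393361
5. interest=⌊393361·119/10000⌋=4680; principal=59505-4680=54825; balance=393361-54825=338536
6. interest=⌊338536·119/10000⌋=4028; principal=59505-4028=55477; balance=338536-55477=283059
7. interest=⌊283059·119/10000⌋=3368; principal=59505-3368=56137; balance=283059-56137=226922
8. interest=⌊226922·119/10000⌋=2700; principal=59505-2700=56805; balance=226922-56805=170117
9. interest=⌊170117·119/10000⌋=2024; principal=59505-2024=57481; balance=170117-57481=112636
10. interest=⌊112636·119/10000⌋=1340; principal=59505-1340=58165; balance=112636-58165=54471
11. interest=⌊54471·119/10000⌋=648; principal=min(59505-648,54471)=54471; balance=54471-54471=0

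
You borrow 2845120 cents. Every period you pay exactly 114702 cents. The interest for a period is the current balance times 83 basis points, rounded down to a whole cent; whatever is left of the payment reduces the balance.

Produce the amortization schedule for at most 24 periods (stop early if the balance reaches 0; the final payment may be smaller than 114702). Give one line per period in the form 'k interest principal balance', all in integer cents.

1 23614 91088 2754032
2 22858 91844 2662188
3 22096 92606 2569582
4 21327 93375 2476207
5 20552 94150 2382057
6 19771 94931 2287126
7 18983 95719 2191407
8 18188 96514 2094893
9 17387 97315 1997578
10 16579 98123 1899455
11 15765 98937 1800518
12 14944 99758 1700760
13 14116 100586 1600174
14 13281 101421 1498753
15 12439 102263 1396490
16 11590 103112 1293378
17 10735 103967 1189411
18 9872 104830 1084581
19 9002 105700 978881
20 8124 106578 872303
21 7240 107462 764841
22 6348 108354 656487
23 5448 109254 547233
24 4542 110160 437073

1. interest=⌊2845120·83/10000⌋=23614; principal=114702-23614=91088; balance=2845120-91088=2754032
2. interest=⌊2754032·83/10000⌋=22858; principal=114702-22858=91844; balance=2754032-91844=2662188
3. interest=⌊2662188·83/10000⌋=22096; principal=114702-22096=92606; balance=2662188-92606=2569582
4. interest=⌊2569582·83/10000⌋=21327; principal=114702-21327=93375; balance=2569582-93375=2476207
5. interest=⌊2476207·83/10000⌋=20552; principal=114702-20552=94150; balance=2476207-94150=2382057
6. interest=⌊2382057·83/10000⌋=19771; principal=114702-19771=94931; balance=2382057-94931=2287126
7. interest=⌊2287126·83/10000⌋=18983; principal=114702-18983=95719; balance=2287126-95719=2191407
8. interest=⌊2191407·83/10000⌋=18188; principal=114702-18188=96514; balance=2191407-96514=2094893
9. interest=⌊2094893·83/10000⌋=17387; principal=114702-17387=97315; balance=2094893-97315=1997578
10. interest=⌊1997578·83/10000⌋=16579; principal=114702-16579=98123; balance=1997578-98123=1899455
11. interest=⌊1899455·83/10000⌋=15765; principal=114702-15765=98937; balance=1899455-98937=1800518
12. interest=⌊1800518·83/10000⌋=14944; principal=114702-14944=99758; balance=1800518-99758=1700760
13. interest=⌊1700760·83/10000⌋=14116; principal=114702-14116=100586; balance=1700760-100586=1600174
14. interest=⌊1600174·83/10000⌋=13281; principal=114702-13281=101421; balance=1600174-101421=1498753
15. interest=⌊1498753·83/10000⌋=12439; principal=114702-12439=102263; balance=1498753-102263=1396490
16. interest=⌊1396490·83/10000⌋=11590; principal=114702-11590=103112; balance=1396490-103112=1293378
17. interest=⌊1293378·83/10000⌋=10735; principal=114702-10735=103967; balance=1293378-103967=1189411
18. interest=⌊1189411·83/10000⌋=9872; principal=114702-9872=104830; balance=1189411-104830=1084581
19. interest=⌊1084581·83/10000⌋=9002; principal=114702-9002=105700; balance=1084581-105700=978881
20. interest=⌊978881·83/10000⌋=8124; principal=114702-8124=106578; balance=978881-106578=872303
21. interest=⌊872303·83/10000⌋=7240; principal=114702-7240=107462; balance=872303-107462=764841
22. interest=⌊764841·83/10000⌋=6348; principal=114702-6348=108354; balance=764841-108354=656487
23. interest=⌊656487·83/10000⌋=5448; principal=114702-5448=109254; balance=656487-109254=547233
24. interest=⌊547233·83/10000⌋=4542; principal=114702-4542=110160; balance=547233-110160=437073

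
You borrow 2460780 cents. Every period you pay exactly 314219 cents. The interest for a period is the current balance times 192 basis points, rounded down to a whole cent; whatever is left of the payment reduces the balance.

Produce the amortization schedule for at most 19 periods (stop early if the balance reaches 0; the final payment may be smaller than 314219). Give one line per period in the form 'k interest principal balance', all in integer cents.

1 47246 266973 2193807
2 42121 272098 1921709
3 36896 277323 1644386
4 31572 282647 1361739
5 26145 288074 1073665
6 20614 293605 780060
7 14977 299242 480818
8 9231 304988 175830
9 3375 175830 0

1. interest=⌊2460780·192/10000⌋=47246; principal=314219-47246=266973; balance=2460780-266973=2193807
2. interest=⌊2193807·192/10000⌋=42121; principal=314219-42121=272098; balance=2193807-272098=1921709
3. interest=⌊1921709·192/10000⌋=36896; principal=314219-36896=277323; balance=1921709-277323=1644386
4. interest=⌊1644386·192/10000⌋=31572; principal=314219-31572=282647; balance=1644386-282647=1361739
5. interest=⌊1361739·192/10000⌋=26145; principal=314219-26145=288074; balance=1361739-288074=1073665
6. interest=⌊1073665·192/10000⌋=20614; principal=314219-20614=293605; balance=1073665-293605=780060
7. interest=⌊780060·192/10000⌋=14977; principal=314219-14977=299242; balance=780060-299242=480818
8. interest=⌊480818·192/10000⌋=9231; principal=314219-9231=304988; balance=480818-304988=175830
9. interest=⌊175830·192/10000⌋=3375; principal=min(314219-3375,175830)=175830; balance=175830-175830=0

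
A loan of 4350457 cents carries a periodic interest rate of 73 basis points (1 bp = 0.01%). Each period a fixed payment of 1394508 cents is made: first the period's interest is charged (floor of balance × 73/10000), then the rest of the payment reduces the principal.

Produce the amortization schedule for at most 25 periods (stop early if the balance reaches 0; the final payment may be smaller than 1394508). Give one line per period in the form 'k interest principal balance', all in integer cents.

1 31758 1362750 2987707
2 21810 1372698 1615009
3 11789 1382719 232290
4 1695 232290 0

1. interest=⌊4350457·73/10000⌋=31758; principal=1394508-31758=1362750; balance=4350457-1362750=2987707
2. interest=⌊2987707·73/10000⌋=21810; principal=1394508-21810=1372698; balance=2987707-1372698=1615009
3. interest=⌊1615009·73/10000⌋=11789; principal=1394508-11789=1382719; balance=1615009-1382719=232290
4. interest=⌊232290·73/10000⌋=1695; principal=min(1394508-1695,232290)=232290; balance=232290-232290=0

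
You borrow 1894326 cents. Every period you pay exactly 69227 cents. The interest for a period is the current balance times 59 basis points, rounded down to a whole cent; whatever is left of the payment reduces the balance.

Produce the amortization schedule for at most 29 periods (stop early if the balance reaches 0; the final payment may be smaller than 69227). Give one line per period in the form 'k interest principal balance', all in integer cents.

1. interest=⌊1894326·59/10000⌋=11176; principal=69227-11176=58051; balance=1894326-58051=1836275
2. interest=⌊1836275·59/10000⌋=10834; principal=69227-10834=58393; balance=1836275-58393=1777882
3. interest=⌊1777882·59/10000⌋=10489; principal=69227-10489=58738; balance=1777882-58738=1719144
4. interest=⌊1719144·59/10000⌋=10142; principal=69227-10142=59085; balance=1719144-59085=1660059
5. interest=⌊1660059·59/10000⌋=9794; principal=69227-9794=59433; balance=1660059-59433=1600626
6. interest=⌊1600626·59/10000⌋=9443; principal=69227-9443=59784; balance=1600626-59784=1540842
7. interest=⌊1540842·59/10000⌋=9090; principal=69227-9090=60137; balance=1540842-60137=1480705
8. interest=⌊1480705·59/10000⌋=8736; principal=69227-8736=60491; balance=1480705-60491=1420214
9. interest=⌊1420214·59/10000⌋=8379; principal=69227-8379=60848; balance=1420214-60848=1359366
10. interest=⌊1359366·59/10000⌋=8020; principal=69227-8020=61207; balance=1359366-61207=1298159
11. interest=⌊1298159·59/10000⌋=7659; principal=69227-7659=61568; balance=1298159-61568=1236591
12. interest=⌊1236591·59/10000⌋=7295; principal=69227-7295=61932; balance=1236591-61932=1174659
13. interest=⌊1174659·59/10000⌋=6930; principal=69227-6930=62297; balance=1174659-62297=1112362
14. interest=⌊1112362·59/10000⌋=6562; principal=69227-6562=62665; balance=1112362-62665=1049697
15. interest=⌊1049697·59/10000⌋=6193; principal=69227-6193=63034; balance=1049697-63034=986663
16. interest=⌊986663·59/10000⌋=5821; principal=69227-5821=63406; balance=986663-63406=923257
17. interest=⌊923257·59/10000⌋=5447; principal=69227-5447=63780; balance=923257-63780=859477
18. interest=⌊859477·59/10000⌋=5070; principal=69227-5070=64157; balance=859477-64157=795320
19. interest=⌊795320·59/10000⌋=4692; principal=69227-4692=64535; balance=795320-64535=730785
20. interest=⌊730785·59/10000⌋=4311; principal=69227-4311=64916; balance=730785-64916=665869
21. interest=⌊665869·59/10000⌋=3928; principal=69227-3928=65299; balance=665869-65299=600570
22. interest=⌊600570·59/10000⌋=3543; principal=69227-3543=65684; balance=600570-65684=534886
23. interest=⌊534886·59/10000⌋=3155; principal=69227-3155=66072; balance=534886-66072=468814
24. interest=⌊468814·59/10000⌋=2766; principal=69227-2766=66461; balance=468814-66461=402353
25. interest=⌊402353·59/10000⌋=2373; principal=69227-2373=66854; balance=402353-66854=335499
26. interest=⌊335499·59/10000⌋=1979; principal=69227-1979=67248; balance=335499-67248=268251
27. interest=⌊268251·59/10000⌋=1582; principal=69227-1582=67645; balance=268251-67645=200606
28. interest=⌊200606·59/10000⌋=1183; principal=69227-1183=68044; balance=200606-68044=132562
29. interest=⌊132562·59/10000⌋=782; principal=69227-782=68445; balance=132562-68445=64117

1 11176 58051 1836275
2 10834 58393 1777882
3 10489 58738 1719144
4 10142 59085 1660059
5 9794 59433 1600626
6 9443 59784 1540842
7 9090 60137 1480705
8 8736 60491 1420214
9 8379 60848 1359366
10 8020 61207 1298159
11 7659 61568 1236591
12 7295 61932 1174659
13 6930 62297 1112362
14 6562 62665 1049697
15 6193 63034 986663
16 5821 63406 923257
17 5447 63780 859477
18 5070 64157 795320
19 4692 64535 730785
20 4311 64916 665869
21 3928 65299 600570
22 3543 65684 534886
23 3155 66072 468814
24 2766 66461 402353
25 2373 66854 335499
26 1979 67248 268251
27 1582 67645 200606
28 1183 68044 132562
29 782 68445 64117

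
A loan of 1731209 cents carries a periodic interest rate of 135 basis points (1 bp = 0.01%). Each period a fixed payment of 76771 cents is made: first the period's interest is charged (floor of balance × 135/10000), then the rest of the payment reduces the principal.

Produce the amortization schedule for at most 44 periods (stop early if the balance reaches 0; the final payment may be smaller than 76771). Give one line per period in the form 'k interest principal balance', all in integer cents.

1. interest=⌊1731209·135/10000⌋=23371; principal=76771-23371=53400; balance=1731209-53400=1677809
2. interest=⌊1677809·135/10000⌋=22650; principal=76771-22650=54121; balance=1677809-54121=1623688
3. interest=⌊1623688·135/10000⌋=21919; principal=76771-21919=54852; balance=1623688-54852=1568836
4. interest=⌊1568836·135/10000⌋=21179; principal=76771-21179=55592; balance=1568836-55592=1513244
5. interest=⌊1513244·135/10000⌋=20428; principal=76771-20428=56343; balance=1513244-56343=1456901
6. interest=⌊1456901·135/10000⌋=19668; principal=76771-19668=57103; balance=1456901-57103=1399798
7. interest=⌊1399798·135/10000⌋=18897; principal=76771-18897=57874; balance=1399798-57874=1341924
8. interest=⌊1341924·135/10000⌋=18115; principal=76771-18115=58656; balance=1341924-58656=1283268
9. interest=⌊1283268·135/10000⌋=17324; principal=76771-17324=59447; balance=1283268-59447=1223821
10. interest=⌊1223821·135/10000⌋=16521; principal=76771-16521=60250; balance=1223821-60250=1163571
11. interest=⌊1163571·135/10000⌋=15708; principal=76771-15708=61063; balance=1163571-61063=1102508
12. interest=⌊1102508·135/10000⌋=14883; principal=76771-14883=61888; balance=1102508-61888=1040620
13. interest=⌊1040620·135/10000⌋=14048; principal=76771-14048=62723; balance=1040620-62723=977897
14. interest=⌊977897·135/10000⌋=13201; principal=76771-13201=63570; balance=977897-63570=914327
15. interest=⌊914327·135/10000⌋=12343; principal=76771-12343=64428; balance=914327-64428=849899
16. interest=⌊849899·135/10000⌋=11473; principal=76771-11473=65298; balance=849899-65298=784601
17. interest=⌊784601·135/10000⌋=10592; principal=76771-10592=66179; balance=784601-66179=718422
18. interest=⌊718422·135/10000⌋=9698; principal=76771-9698=67073; balance=718422-67073=651349
19. interest=⌊651349·135/10000⌋=8793; principal=76771-8793=67978; balance=651349-67978=583371
20. interest=⌊583371·135/10000⌋=7875; principal=76771-7875=68896; balance=583371-68896=514475
21. interest=⌊514475·135/10000⌋=6945; principal=76771-6945=69826; balance=514475-69826=444649
22. interest=⌊444649·135/10000⌋=6002; principal=76771-6002=70769; balance=444649-70769=373880
23. interest=⌊373880·135/10000⌋=5047; principal=76771-5047=71724; balance=373880-71724=302156
24. interest=⌊302156·135/10000⌋=4079; principal=76771-4079=72692; balance=302156-72692=229464
25. interest=⌊229464·135/10000⌋=3097; principal=76771-3097=73674; balance=229464-73674=155790
26. interest=⌊155790·135/10000⌋=2103; principal=76771-2103=74668; balance=155790-74668=81122
27. interest=⌊81122·135/10000⌋=1095; principal=76771-1095=75676; balance=81122-75676=5446
28. interest=⌊5446·135/10000⌋=73; principal=min(76771-73,5446)=5446; balance=5446-5446=0

1 23371 53400 1677809
2 22650 54121 1623688
3 21919 54852 1568836
4 21179 55592 1513244
5 20428 56343 1456901
6 19668 57103 1399798
7 18897 57874 1341924
8 18115 58656 1283268
9 17324 59447 1223821
10 16521 60250 1163571
11 15708 61063 1102508
12 14883 61888 1040620
13 14048 62723 977897
14 13201 63570 914327
15 12343 64428 849899
16 11473 65298 784601
17 10592 66179 718422
18 9698 67073 651349
19 8793 67978 583371
20 7875 68896 514475
21 6945 69826 444649
22 6002 70769 373880
23 5047 71724 302156
24 4079 72692 229464
25 3097 73674 155790
26 2103 74668 81122
27 1095 75676 5446
28 73 5446 0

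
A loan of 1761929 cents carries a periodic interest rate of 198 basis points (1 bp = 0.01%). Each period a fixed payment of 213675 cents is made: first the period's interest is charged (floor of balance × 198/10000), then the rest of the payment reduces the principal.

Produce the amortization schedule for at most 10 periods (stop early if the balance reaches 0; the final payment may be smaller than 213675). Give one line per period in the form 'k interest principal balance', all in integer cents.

1 34886 178789 1583140
2 31346 182329 1400811
3 27736 185939 1214872
4 24054 189621 1025251
5 20299 193376 831875
6 16471 197204 634671
7 12566 201109 433562
8 8584 205091 228471
9 4523 209152 19319
10 382 19319 0

1. interest=⌊1761929·198/10000⌋=34886; principal=213675-34886=178789; balance=1761929-178789=1583140
2. interest=⌊1583140·198/10000⌋=31346; principal=213675-31346=182329; balance=1583140-182329=1400811
3. interest=⌊1400811·198/10000⌋=27736; principal=213675-27736=185939; balance=1400811-185939=1214872
4. interest=⌊1214872·198/10000⌋=24054; principal=213675-24054=189621; balance=1214872-189621=1025251
5. interest=⌊1025251·198/10000⌋=20299; principal=213675-20299=193376; balance=1025251-193376=831875
6. interest=⌊831875·198/10000⌋=16471; principal=213675-16471=197204; balance=831875-197204=634671
7. interest=⌊634671·198/10000⌋=12566; principal=213675-12566=201109; balance=634671-201109=433562
8. interest=⌊433562·198/10000⌋=8584; principal=213675-8584=205091; balance=433562-205091=228471
9. interest=⌊228471·198/10000⌋=4523; principal=213675-4523=209152; balance=228471-209152=19319
10. interest=⌊19319·198/10000⌋=382; principal=min(213675-382,19319)=19319; balance=19319-19319=0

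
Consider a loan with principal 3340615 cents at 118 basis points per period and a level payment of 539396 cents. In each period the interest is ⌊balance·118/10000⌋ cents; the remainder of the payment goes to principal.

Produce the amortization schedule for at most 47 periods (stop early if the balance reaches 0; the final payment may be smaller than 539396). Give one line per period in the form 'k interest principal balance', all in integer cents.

1 39419 499977 2840638
2 33519 505877 2334761
3 27550 511846 1822915
4 21510 517886 1305029
5 15399 523997 781032
6 9216 530180 250852
7 2960 250852 0

1. interest=⌊3340615·118/10000⌋=39419; principal=539396-39419=499977; balance=3340615-499977=2840638
2. interest=⌊2840638·118/10000⌋=33519; principal=539396-33519=505877; balance=2840638-505877=2334761
3. interest=⌊2334761·118/10000⌋=27550; principal=539396-27550=511846; balance=2334761-511846=1822915
4. interest=⌊1822915·118/10000⌋=21510; principal=539396-21510=517886; balance=1822915-517886=1305029
5. interest=⌊1305029·118/10000⌋=15399; principal=539396-15399=523997; balance=1305029-523997=781032
6. interest=⌊781032·118/10000⌋=9216; principal=539396-9216=530180; balance=781032-530180=250852
7. interest=⌊250852·118/10000⌋=2960; principal=min(539396-2960,250852)=250852; balance=250852-250852=0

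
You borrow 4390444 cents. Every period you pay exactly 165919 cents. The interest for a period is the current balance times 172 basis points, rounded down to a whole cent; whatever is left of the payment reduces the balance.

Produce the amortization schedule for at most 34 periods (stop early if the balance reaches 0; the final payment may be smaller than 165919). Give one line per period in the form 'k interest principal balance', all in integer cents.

1. interest=⌊4390444·172/10000⌋=75515; principal=165919-75515=90404; balance=4390444-90404=4300040
2. interest=⌊4300040·172/10000⌋=73960; principal=165919-73960=91959; balance=4300040-91959=4208081
3. interest=⌊4208081·172/10000⌋=72378; principal=165919-72378=93541; balance=4208081-93541=4114540
4. interest=⌊4114540·172/10000⌋=70770; principal=165919-70770=95149; balance=4114540-95149=4019391
5. interest=⌊4019391·172/10000⌋=69133; principal=165919-69133=96786; balance=4019391-96786=3922605
6. interest=⌊3922605·172/10000⌋=67468; principal=165919-67468=98451; balance=3922605-98451=3824154
7. interest=⌊3824154·172/10000⌋=65775; principal=165919-65775=100144; balance=3824154-100144=3724010
8. interest=⌊3724010·172/10000⌋=64052; principal=165919-64052=101867; balance=3724010-101867=3622143
9. interest=⌊3622143·172/10000⌋=62300; principal=165919-62300=103619; balance=3622143-103619=3518524
10. interest=⌊3518524·172/10000⌋=60518; principal=165919-60518=105401; balance=3518524-105401=3413123
11. interest=⌊3413123·172/10000⌋=58705; principal=165919-58705=107214; balance=3413123-107214=3305909
12. interest=⌊3305909·172/10000⌋=56861; principal=165919-56861=109058; balance=3305909-109058=3196851
13. interest=⌊3196851·172/10000⌋=54985; principal=165919-54985=110934; balance=3196851-110934=3085917
14. interest=⌊3085917·172/10000⌋=53077; principal=165919-53077=112842; balance=3085917-112842=2973075
15. interest=⌊2973075·172/10000⌋=51136; principal=165919-51136=114783; balance=2973075-114783=2858292
16. interest=⌊2858292·172/10000⌋=49162; principal=165919-49162=116757; balance=2858292-116757=2741535
17. interest=⌊2741535·172/10000⌋=47154; principal=165919-47154=118765; balance=2741535-118765=2622770
18. interest=⌊2622770·172/10000⌋=45111; principal=165919-45111=120808; balance=2622770-120808=2501962
19. interest=⌊2501962·172/10000⌋=43033; principal=165919-43033=122886; balance=2501962-122886=2379076
20. interest=⌊2379076·172/10000⌋=40920; principal=165919-40920=124999; balance=2379076-124999=2254077
21. interest=⌊2254077·172/10000⌋=38770; principal=165919-38770=127149; balance=2254077-127149=2126928
22. interest=⌊2126928·172/10000⌋=36583; principal=165919-36583=129336; balance=2126928-129336=1997592
23. interest=⌊1997592·172/10000⌋=34358; principal=165919-34358=131561; balance=1997592-131561=1866031
24. interest=⌊1866031·172/10000⌋=32095; principal=165919-32095=133824; balance=1866031-133824=1732207
25. interest=⌊1732207·172/10000⌋=29793; principal=165919-29793=136126; balance=1732207-136126=1596081
26. interest=⌊1596081·172/10000⌋=27452; principal=165919-27452=138467; balance=1596081-138467=1457614
27. interest=⌊1457614·172/10000⌋=25070; principal=165919-25070=140849; balance=1457614-140849=1316765
28. interest=⌊1316765·172/10000⌋=22648; principal=165919-22648=143271; balance=1316765-143271=1173494
29. interest=⌊1173494·172/10000⌋=20184; principal=165919-20184=145735; balance=1173494-145735=1027759
30. interest=⌊1027759·172/10000⌋=17677; principal=165919-17677=148242; balance=1027759-148242=879517
31. interest=⌊879517·172/10000⌋=15127; principal=165919-15127=150792; balance=879517-150792=728725
32. interest=⌊728725·172/10000⌋=12534; principal=165919-12534=153385; balance=728725-153385=575340
33. interest=⌊575340·172/10000⌋=9895; principal=165919-9895=156024; balance=575340-156024=419316
34. interest=⌊419316·172/10000⌋=7212; principal=165919-7212=158707; balance=419316-158707=260609

1 75515 90404 4300040
2 73960 91959 4208081
3 72378 93541 4114540
4 70770 95149 4019391
5 69133 96786 3922605
6 67468 98451 3824154
7 65775 100144 3724010
8 64052 101867 3622143
9 62300 103619 3518524
10 60518 105401 3413123
11 58705 107214 3305909
12 56861 109058 3196851
13 54985 110934 3085917
14 53077 112842 2973075
15 51136 114783 2858292
16 49162 116757 2741535
17 47154 118765 2622770
18 45111 120808 2501962
19 43033 122886 2379076
20 40920 124999 2254077
21 38770 127149 2126928
22 36583 129336 1997592
23 34358 131561 1866031
24 32095 133824 1732207
25 29793 136126 1596081
26 27452 138467 1457614
27 25070 140849 1316765
28 22648 143271 1173494
29 20184 145735 1027759
30 17677 148242 879517
31 15127 150792 728725
32 12534 153385 575340
33 9895 156024 419316
34 7212 158707 260609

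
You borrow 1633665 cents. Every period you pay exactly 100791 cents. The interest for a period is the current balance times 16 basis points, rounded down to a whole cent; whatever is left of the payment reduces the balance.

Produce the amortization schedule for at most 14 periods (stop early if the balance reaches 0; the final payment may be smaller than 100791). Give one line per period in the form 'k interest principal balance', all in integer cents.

1. interest=⌊1633665·16/10000⌋=2613; principal=100791-2613=98178; balance=1633665-98178=1535487
2. interest=⌊1535487·16/10000⌋=2456; principal=100791-2456=98335; balance=1535487-98335=1437152
3. interest=⌊1437152·16/10000⌋=2299; principal=100791-2299=98492; balance=1437152-98492=1338660
4. interest=⌊1338660·16/10000⌋=2141; principal=100791-2141=98650; balance=1338660-98650=1240010
5. interest=⌊1240010·16/10000⌋=1984; principal=100791-1984=98807; balance=1240010-98807=1141203
6. interest=⌊1141203·16/10000⌋=1825; principal=100791-1825=98966; balance=1141203-98966=1042237
7. interest=⌊1042237·16/10000⌋=1667; principal=100791-1667=99124; balance=1042237-99124=943113
8. interest=⌊943113·16/10000⌋=1508; principal=100791-1508=99283; balance=943113-99283=843830
9. interest=⌊843830·16/10000⌋=1350; principal=100791-1350=99441; balance=843830-99441=744389
10. interest=⌊744389·16/10000⌋=1191; principal=100791-1191=99600; balance=744389-99600=644789
11. interest=⌊644789·16/10000⌋=1031; principal=100791-1031=99760; balance=644789-99760=545029
12. interest=⌊545029·16/10000⌋=872; principal=100791-872=99919; balance=545029-99919=445110
13. interest=⌊445110·16/10000⌋=712; principal=100791-712=100079; balance=445110-100079=345031
14. interest=⌊345031·16/10000⌋=552; principal=100791-552=100239; balance=345031-100239=244792

1 2613 98178 1535487
2 2456 98335 1437152
3 2299 98492 1338660
4 2141 98650 1240010
5 1984 98807 1141203
6 1825 98966 1042237
7 1667 99124 943113
8 1508 99283 843830
9 1350 99441 744389
10 1191 99600 644789
11 1031 99760 545029
12 872 99919 445110
13 712 100079 345031
14 552 100239 244792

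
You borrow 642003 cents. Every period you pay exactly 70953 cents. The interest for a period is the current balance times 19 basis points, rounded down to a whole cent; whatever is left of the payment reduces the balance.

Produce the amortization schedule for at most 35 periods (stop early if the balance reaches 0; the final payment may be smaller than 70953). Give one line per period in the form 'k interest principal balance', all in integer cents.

1. interest=⌊642003·19/10000⌋=1219; principal=70953-1219=69734; balance=642003-69734=572269
2. interest=⌊572269·19/10000⌋=1087; principal=70953-1087=69866; balance=572269-69866=502403
3. interest=⌊502403·19/10000⌋=954; principal=70953-954=69999; balance=502403-69999=432404
4. interest=⌊432404·19/10000⌋=821; principal=70953-821=70132; balance=432404-70132=362272
5. interest=⌊362272·19/10000⌋=688; principal=70953-688=70265; balance=362272-70265=292007
6. interest=⌊292007·19/10000⌋=554; principal=70953-554=70399; balance=292007-70399=221608
7. interest=⌊221608·19/10000⌋=421; principal=70953-421=70532; balance=221608-70532=151076
8. interest=⌊151076·19/10000⌋=287; principal=70953-287=70666; balance=151076-70666=80410
9. interest=⌊80410·19/10000⌋=152; principal=70953-152=70801; balance=80410-70801=9609
10. interest=⌊9609·19/10000⌋=18; principal=min(70953-18,9609)=9609; balance=9609-9609=0

1 1219 69734 572269
2 1087 69866 502403
3 954 69999 432404
4 821 70132 362272
5 688 70265 292007
6 554 70399 221608
7 421 70532 151076
8 287 70666 80410
9 152 70801 9609
10 18 9609 0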